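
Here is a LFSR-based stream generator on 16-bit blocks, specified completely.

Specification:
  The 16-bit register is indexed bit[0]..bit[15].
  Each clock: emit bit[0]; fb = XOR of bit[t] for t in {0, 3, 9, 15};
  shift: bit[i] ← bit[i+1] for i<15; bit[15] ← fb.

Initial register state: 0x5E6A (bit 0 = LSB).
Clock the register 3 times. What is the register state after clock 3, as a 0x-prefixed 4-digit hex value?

reg_0 = 0x5E6A
clock 1: out=0, reg = 0x2F35
clock 2: out=1, reg = 0x179A
clock 3: out=0, reg = 0x0BCD

0x0BCD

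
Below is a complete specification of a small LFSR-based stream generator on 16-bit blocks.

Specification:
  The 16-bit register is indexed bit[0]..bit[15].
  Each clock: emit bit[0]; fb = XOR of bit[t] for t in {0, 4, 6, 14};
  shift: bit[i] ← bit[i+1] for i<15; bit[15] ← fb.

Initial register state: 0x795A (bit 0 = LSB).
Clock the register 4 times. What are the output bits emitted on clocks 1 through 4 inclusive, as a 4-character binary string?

reg_0 = 0x795A
clock 1: out=0, reg = 0xBCAD
clock 2: out=1, reg = 0xDE56
clock 3: out=0, reg = 0xEF2B
clock 4: out=1, reg = 0x7795

0101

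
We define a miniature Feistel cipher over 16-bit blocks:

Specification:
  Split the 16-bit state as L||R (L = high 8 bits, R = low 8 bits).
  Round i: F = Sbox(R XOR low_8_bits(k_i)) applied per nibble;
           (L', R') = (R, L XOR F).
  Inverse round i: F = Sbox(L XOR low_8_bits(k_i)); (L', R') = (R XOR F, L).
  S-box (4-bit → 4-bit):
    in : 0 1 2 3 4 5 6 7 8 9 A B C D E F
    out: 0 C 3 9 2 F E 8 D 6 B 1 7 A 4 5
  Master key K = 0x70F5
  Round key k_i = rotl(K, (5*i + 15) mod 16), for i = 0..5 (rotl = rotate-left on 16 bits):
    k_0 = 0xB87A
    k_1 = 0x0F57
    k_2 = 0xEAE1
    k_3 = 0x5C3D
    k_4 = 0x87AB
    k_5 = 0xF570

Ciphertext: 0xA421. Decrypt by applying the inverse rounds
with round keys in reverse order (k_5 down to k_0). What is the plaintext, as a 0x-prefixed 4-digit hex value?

s_0 = ciphertext = 0xA421
s_1 = InvRound(s_0, k_5) = 0x83A4
s_2 = InvRound(s_1, k_4) = 0x9983
s_3 = InvRound(s_2, k_3) = 0x3199
s_4 = InvRound(s_3, k_2) = 0x3931
s_5 = InvRound(s_4, k_1) = 0xD539
s_6 = InvRound(s_5, k_0) = 0x8CD5

0x8CD5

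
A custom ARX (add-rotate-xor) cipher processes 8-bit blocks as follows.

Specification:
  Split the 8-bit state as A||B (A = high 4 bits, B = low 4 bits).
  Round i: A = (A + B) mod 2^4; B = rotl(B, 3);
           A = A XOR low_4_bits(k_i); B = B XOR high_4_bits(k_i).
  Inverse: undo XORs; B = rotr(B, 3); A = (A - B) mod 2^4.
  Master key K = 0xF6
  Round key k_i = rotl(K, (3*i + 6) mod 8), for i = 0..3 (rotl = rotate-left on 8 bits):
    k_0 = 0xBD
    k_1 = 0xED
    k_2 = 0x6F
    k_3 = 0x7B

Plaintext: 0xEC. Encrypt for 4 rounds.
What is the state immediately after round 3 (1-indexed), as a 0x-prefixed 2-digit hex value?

s_0 = plaintext = 0xEC
s_1 = Round(s_0, k_0) = 0x7D
s_2 = Round(s_1, k_1) = 0x90
s_3 = Round(s_2, k_2) = 0x66
s_4 = Round(s_3, k_3) = 0x74

0x66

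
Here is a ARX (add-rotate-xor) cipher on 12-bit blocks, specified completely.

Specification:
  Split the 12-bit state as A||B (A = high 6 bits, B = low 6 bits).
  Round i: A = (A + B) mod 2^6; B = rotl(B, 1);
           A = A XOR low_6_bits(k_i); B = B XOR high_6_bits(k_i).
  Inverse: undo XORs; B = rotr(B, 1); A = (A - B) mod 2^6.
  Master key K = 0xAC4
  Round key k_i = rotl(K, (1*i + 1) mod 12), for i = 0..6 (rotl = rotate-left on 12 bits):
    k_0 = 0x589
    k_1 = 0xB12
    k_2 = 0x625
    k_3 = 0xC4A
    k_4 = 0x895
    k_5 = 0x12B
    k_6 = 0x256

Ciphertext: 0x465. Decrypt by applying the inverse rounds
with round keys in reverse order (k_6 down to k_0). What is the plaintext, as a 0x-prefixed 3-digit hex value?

0xFD3

s_0 = ciphertext = 0x465
s_1 = InvRound(s_0, k_6) = 0xC56
s_2 = InvRound(s_1, k_5) = 0x449
s_3 = InvRound(s_2, k_4) = 0x3F5
s_4 = InvRound(s_3, k_3) = 0x0C2
s_5 = InvRound(s_4, k_2) = 0x64D
s_6 = InvRound(s_5, k_1) = 0x6F0
s_7 = InvRound(s_6, k_0) = 0xFD3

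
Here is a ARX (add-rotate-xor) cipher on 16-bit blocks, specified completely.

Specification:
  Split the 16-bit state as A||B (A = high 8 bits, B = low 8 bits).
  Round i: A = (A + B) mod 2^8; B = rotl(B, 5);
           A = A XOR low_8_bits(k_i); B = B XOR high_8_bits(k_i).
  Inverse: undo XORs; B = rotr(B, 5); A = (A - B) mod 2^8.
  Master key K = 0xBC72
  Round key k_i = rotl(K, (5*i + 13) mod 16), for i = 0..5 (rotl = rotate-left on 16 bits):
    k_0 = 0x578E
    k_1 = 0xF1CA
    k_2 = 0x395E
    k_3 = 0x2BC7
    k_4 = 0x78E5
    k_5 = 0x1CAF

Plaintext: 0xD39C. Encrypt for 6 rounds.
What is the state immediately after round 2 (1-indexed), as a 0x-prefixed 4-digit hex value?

s_0 = plaintext = 0xD39C
s_1 = Round(s_0, k_0) = 0xE1C4
s_2 = Round(s_1, k_1) = 0x6F69
s_3 = Round(s_2, k_2) = 0x8614
s_4 = Round(s_3, k_3) = 0x5DA9
s_5 = Round(s_4, k_4) = 0xE34D
s_6 = Round(s_5, k_5) = 0x9FB5

0x6F69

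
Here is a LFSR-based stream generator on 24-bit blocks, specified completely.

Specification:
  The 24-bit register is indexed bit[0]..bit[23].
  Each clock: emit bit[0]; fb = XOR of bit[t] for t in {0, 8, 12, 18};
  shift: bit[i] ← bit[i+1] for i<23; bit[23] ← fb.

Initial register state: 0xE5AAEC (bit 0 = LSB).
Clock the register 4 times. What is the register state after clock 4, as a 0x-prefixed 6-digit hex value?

0x5E5AAE

reg_0 = 0xE5AAEC
clock 1: out=0, reg = 0xF2D576
clock 2: out=0, reg = 0x796ABB
clock 3: out=1, reg = 0xBCB55D
clock 4: out=1, reg = 0x5E5AAE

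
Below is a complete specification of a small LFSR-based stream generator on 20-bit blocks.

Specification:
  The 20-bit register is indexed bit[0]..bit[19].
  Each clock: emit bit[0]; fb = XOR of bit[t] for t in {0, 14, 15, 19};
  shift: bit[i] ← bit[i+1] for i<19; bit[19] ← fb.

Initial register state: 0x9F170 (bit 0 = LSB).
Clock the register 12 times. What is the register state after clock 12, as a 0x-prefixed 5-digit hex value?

0x4A39F

reg_0 = 0x9F170
clock 1: out=0, reg = 0xCF8B8
clock 2: out=0, reg = 0xE7C5C
clock 3: out=0, reg = 0x73E2E
clock 4: out=0, reg = 0x39F17
clock 5: out=1, reg = 0x1CF8B
clock 6: out=1, reg = 0x8E7C5
clock 7: out=1, reg = 0x473E2
clock 8: out=0, reg = 0xA39F1
clock 9: out=1, reg = 0x51CF8
clock 10: out=0, reg = 0x28E7C
clock 11: out=0, reg = 0x9473E
clock 12: out=0, reg = 0x4A39F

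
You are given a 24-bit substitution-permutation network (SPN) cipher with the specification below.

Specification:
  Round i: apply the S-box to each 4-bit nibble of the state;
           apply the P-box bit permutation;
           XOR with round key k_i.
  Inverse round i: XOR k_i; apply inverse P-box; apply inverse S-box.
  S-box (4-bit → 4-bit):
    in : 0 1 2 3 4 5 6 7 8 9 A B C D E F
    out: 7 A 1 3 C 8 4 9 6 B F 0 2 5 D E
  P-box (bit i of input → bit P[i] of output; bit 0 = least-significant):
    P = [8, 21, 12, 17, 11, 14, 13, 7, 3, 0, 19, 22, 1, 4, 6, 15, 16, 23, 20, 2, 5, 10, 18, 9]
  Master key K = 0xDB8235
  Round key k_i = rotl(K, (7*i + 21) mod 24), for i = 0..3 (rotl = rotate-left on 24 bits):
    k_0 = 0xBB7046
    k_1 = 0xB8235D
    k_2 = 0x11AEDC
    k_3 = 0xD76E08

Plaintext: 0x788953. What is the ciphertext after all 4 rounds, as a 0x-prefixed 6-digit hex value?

s_0 = plaintext = 0x788953
s_1 = Round(s_0, k_0) = 0x4B73BF
s_2 = Round(s_1, k_1) = 0x9EB156
s_3 = Round(s_2, k_2) = 0x40B879
s_4 = Round(s_3, k_3) = 0x686589

0x686589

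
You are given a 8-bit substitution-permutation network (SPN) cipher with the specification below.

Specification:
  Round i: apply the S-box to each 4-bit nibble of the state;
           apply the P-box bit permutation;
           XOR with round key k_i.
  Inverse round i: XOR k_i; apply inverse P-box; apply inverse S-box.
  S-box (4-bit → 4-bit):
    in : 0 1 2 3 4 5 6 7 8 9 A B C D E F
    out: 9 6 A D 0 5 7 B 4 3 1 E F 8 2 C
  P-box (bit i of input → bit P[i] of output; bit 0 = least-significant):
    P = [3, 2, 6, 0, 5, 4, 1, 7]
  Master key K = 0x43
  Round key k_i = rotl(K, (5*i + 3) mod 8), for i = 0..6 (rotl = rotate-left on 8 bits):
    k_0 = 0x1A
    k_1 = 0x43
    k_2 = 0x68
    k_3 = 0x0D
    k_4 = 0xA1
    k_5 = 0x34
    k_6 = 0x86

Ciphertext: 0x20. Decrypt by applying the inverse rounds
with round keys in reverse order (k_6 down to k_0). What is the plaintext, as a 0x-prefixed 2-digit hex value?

0x97

s_0 = ciphertext = 0x20
s_1 = InvRound(s_0, k_6) = 0x3E
s_2 = InvRound(s_1, k_5) = 0x8A
s_3 = InvRound(s_2, k_4) = 0x50
s_4 = InvRound(s_3, k_3) = 0xEC
s_5 = InvRound(s_4, k_2) = 0xDE
s_6 = InvRound(s_5, k_1) = 0x27
s_7 = InvRound(s_6, k_0) = 0x97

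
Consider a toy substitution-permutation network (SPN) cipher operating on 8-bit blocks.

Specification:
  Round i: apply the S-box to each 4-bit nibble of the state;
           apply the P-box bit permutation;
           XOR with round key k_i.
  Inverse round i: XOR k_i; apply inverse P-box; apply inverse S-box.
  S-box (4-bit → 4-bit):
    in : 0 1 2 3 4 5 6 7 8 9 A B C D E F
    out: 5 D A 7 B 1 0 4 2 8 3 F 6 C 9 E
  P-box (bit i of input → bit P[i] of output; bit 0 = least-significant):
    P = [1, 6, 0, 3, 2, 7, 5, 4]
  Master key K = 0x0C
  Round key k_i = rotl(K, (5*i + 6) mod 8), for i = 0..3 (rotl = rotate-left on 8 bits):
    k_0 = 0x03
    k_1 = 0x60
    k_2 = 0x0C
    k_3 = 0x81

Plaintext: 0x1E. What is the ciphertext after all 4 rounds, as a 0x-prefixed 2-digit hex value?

0x07

s_0 = plaintext = 0x1E
s_1 = Round(s_0, k_0) = 0x3D
s_2 = Round(s_1, k_1) = 0xCD
s_3 = Round(s_2, k_2) = 0xA5
s_4 = Round(s_3, k_3) = 0x07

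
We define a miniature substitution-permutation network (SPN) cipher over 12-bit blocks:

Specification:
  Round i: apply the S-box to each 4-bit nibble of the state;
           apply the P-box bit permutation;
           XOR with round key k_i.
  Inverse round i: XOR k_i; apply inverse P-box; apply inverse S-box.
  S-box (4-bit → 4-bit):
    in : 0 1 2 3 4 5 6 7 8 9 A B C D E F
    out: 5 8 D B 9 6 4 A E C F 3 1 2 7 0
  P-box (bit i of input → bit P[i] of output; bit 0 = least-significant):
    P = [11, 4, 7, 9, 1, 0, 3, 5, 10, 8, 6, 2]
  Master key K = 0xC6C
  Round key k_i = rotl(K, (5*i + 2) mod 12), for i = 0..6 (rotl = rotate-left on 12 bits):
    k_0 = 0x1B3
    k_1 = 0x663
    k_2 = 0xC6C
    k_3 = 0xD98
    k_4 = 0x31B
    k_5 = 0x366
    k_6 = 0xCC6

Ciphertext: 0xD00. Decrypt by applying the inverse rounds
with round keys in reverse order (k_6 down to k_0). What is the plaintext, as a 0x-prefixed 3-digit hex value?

0x13C

s_0 = ciphertext = 0xD00
s_1 = InvRound(s_0, k_6) = 0x8C6
s_2 = InvRound(s_1, k_5) = 0xD12
s_3 = InvRound(s_2, k_4) = 0xC54
s_4 = InvRound(s_3, k_3) = 0x866
s_5 = InvRound(s_4, k_2) = 0xC0F
s_6 = InvRound(s_5, k_1) = 0x994
s_7 = InvRound(s_6, k_0) = 0x13C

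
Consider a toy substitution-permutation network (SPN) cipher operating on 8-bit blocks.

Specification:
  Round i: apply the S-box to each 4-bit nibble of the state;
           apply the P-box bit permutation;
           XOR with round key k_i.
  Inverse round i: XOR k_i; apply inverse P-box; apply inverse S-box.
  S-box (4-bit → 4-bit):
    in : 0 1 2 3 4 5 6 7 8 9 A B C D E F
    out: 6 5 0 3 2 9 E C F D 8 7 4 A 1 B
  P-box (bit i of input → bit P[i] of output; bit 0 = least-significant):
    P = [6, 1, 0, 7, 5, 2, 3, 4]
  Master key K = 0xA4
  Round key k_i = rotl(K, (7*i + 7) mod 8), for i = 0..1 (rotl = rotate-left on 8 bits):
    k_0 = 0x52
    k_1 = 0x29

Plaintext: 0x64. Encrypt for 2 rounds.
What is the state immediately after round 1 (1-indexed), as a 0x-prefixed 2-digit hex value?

0x4C

s_0 = plaintext = 0x64
s_1 = Round(s_0, k_0) = 0x4C
s_2 = Round(s_1, k_1) = 0x2C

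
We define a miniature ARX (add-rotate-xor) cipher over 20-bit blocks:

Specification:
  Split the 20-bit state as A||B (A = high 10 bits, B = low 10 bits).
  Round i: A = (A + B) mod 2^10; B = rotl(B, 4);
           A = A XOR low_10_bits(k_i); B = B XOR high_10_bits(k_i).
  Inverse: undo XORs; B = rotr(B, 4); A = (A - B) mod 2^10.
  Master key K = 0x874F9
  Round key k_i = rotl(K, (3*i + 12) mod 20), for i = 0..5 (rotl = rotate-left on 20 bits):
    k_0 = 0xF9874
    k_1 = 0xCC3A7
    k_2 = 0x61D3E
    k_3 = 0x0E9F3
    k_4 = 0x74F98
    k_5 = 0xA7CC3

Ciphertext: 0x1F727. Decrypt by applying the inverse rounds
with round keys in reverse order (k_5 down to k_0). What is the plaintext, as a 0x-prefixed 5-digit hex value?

0xA2274

s_0 = ciphertext = 0x1F727
s_1 = InvRound(s_0, k_5) = 0xA8E1B
s_2 = InvRound(s_1, k_4) = 0xBFE3C
s_3 = InvRound(s_2, k_3) = 0x5B1A0
s_4 = InvRound(s_3, k_2) = 0xA41C2
s_5 = InvRound(s_4, k_1) = 0x220AF
s_6 = InvRound(s_5, k_0) = 0xA2274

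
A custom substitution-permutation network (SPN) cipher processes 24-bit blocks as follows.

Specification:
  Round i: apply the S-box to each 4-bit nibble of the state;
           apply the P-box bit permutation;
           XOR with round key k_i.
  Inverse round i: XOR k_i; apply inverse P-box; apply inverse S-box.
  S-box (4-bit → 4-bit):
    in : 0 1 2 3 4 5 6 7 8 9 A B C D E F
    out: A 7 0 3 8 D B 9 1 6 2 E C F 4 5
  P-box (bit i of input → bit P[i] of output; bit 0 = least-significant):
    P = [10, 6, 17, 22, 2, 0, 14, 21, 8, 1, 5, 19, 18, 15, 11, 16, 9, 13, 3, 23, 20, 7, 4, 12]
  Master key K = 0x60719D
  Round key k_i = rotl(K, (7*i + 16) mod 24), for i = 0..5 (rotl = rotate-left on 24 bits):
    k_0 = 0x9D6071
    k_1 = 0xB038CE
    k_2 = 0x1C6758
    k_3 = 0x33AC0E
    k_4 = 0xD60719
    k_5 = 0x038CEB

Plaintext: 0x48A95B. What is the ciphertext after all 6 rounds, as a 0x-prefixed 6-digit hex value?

s_0 = plaintext = 0x48A95B
s_1 = Round(s_0, k_0) = 0xFFB217
s_2 = Round(s_1, k_1) = 0xE1F6D3
s_3 = Round(s_2, k_2) = 0x300807
s_4 = Round(s_3, k_3) = 0xC2098F
s_5 = Round(s_4, k_4) = 0xD5932F
s_6 = Round(s_5, k_5) = 0x911371

0x911371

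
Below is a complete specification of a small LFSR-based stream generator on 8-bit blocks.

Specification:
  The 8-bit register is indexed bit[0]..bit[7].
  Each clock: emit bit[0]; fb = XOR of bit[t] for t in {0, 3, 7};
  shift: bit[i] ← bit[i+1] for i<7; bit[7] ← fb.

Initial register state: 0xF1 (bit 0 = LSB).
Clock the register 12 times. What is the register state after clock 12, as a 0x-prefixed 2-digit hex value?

0x89

reg_0 = 0xF1
clock 1: out=1, reg = 0x78
clock 2: out=0, reg = 0xBC
clock 3: out=0, reg = 0x5E
clock 4: out=0, reg = 0xAF
clock 5: out=1, reg = 0xD7
clock 6: out=1, reg = 0x6B
clock 7: out=1, reg = 0x35
clock 8: out=1, reg = 0x9A
clock 9: out=0, reg = 0x4D
clock 10: out=1, reg = 0x26
clock 11: out=0, reg = 0x13
clock 12: out=1, reg = 0x89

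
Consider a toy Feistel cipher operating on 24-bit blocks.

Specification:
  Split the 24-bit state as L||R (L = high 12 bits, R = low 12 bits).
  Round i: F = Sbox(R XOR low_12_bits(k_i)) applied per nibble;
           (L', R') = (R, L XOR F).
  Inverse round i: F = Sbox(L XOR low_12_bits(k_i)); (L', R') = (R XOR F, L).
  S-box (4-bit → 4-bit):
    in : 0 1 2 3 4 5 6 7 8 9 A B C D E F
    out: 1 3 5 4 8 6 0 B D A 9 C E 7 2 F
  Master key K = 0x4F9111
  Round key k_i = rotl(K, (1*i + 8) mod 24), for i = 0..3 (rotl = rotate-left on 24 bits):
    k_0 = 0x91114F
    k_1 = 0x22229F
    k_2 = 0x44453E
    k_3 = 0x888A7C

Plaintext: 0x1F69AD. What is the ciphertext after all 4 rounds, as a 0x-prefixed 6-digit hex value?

0xEE438E

s_0 = plaintext = 0x1F69AD
s_1 = Round(s_0, k_0) = 0x9ADCD3
s_2 = Round(s_1, k_1) = 0xCD3B23
s_3 = Round(s_2, k_2) = 0xB23EE4
s_4 = Round(s_3, k_3) = 0xEE438E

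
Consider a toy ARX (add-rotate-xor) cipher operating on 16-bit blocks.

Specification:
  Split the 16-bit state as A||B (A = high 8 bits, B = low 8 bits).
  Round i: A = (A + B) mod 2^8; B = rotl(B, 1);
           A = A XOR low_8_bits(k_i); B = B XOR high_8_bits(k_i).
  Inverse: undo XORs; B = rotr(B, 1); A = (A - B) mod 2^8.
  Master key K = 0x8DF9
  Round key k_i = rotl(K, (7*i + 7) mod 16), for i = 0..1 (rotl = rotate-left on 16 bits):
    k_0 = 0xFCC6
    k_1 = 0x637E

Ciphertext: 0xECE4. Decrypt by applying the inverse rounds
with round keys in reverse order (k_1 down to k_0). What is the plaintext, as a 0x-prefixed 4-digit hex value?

s_0 = ciphertext = 0xECE4
s_1 = InvRound(s_0, k_1) = 0xCFC3
s_2 = InvRound(s_1, k_0) = 0x6A9F

0x6A9F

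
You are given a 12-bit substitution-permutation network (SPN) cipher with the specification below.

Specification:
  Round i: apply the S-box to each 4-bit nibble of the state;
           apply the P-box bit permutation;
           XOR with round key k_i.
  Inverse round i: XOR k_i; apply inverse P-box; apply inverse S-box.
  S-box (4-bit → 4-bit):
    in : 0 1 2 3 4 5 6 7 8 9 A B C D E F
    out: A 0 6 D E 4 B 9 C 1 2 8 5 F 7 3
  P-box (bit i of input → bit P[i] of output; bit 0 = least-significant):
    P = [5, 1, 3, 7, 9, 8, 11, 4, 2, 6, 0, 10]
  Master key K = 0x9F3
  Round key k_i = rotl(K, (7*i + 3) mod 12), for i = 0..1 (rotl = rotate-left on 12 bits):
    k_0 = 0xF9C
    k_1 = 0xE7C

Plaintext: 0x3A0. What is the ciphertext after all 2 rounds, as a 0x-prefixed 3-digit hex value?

0xEBC

s_0 = plaintext = 0x3A0
s_1 = Round(s_0, k_0) = 0xA1B
s_2 = Round(s_1, k_1) = 0xEBC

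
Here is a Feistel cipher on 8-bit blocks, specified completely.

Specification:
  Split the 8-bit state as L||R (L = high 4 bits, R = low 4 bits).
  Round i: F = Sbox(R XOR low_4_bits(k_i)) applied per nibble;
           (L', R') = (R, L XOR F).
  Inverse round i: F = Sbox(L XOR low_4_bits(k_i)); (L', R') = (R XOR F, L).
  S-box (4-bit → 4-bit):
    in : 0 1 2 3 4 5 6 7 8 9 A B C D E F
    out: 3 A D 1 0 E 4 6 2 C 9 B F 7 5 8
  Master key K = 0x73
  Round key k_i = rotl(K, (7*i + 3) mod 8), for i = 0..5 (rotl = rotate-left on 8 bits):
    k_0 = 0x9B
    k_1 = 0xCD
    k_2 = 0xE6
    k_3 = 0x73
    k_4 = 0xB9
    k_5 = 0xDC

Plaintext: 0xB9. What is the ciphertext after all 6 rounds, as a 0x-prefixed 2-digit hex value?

s_0 = plaintext = 0xB9
s_1 = Round(s_0, k_0) = 0x96
s_2 = Round(s_1, k_1) = 0x62
s_3 = Round(s_2, k_2) = 0x26
s_4 = Round(s_3, k_3) = 0x6C
s_5 = Round(s_4, k_4) = 0xC8
s_6 = Round(s_5, k_5) = 0x8C

0x8C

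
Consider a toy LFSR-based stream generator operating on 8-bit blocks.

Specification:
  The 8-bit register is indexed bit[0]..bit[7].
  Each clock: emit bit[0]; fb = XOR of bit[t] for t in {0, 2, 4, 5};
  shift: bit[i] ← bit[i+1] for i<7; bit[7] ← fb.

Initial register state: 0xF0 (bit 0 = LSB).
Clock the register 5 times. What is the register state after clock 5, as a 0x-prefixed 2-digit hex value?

reg_0 = 0xF0
clock 1: out=0, reg = 0x78
clock 2: out=0, reg = 0x3C
clock 3: out=0, reg = 0x9E
clock 4: out=0, reg = 0x4F
clock 5: out=1, reg = 0x27

0x27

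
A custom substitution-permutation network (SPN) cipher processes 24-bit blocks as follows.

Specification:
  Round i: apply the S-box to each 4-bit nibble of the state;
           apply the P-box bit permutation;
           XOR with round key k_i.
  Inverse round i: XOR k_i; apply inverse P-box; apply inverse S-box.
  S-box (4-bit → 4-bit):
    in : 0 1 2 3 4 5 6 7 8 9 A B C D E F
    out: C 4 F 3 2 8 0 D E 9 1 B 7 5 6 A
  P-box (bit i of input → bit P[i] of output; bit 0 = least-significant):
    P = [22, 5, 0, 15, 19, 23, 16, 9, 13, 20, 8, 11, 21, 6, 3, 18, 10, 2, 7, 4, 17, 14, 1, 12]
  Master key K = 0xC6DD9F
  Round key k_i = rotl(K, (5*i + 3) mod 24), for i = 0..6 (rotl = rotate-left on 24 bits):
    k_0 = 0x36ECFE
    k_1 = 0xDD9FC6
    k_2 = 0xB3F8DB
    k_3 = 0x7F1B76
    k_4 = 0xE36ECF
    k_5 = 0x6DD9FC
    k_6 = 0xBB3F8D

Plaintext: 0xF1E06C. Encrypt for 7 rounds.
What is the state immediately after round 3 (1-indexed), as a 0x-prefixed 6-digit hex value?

0x3407D3

s_0 = plaintext = 0xF1E06C
s_1 = Round(s_0, k_0) = 0x76B517
s_2 = Round(s_1, k_1) = 0xBA0785
s_3 = Round(s_2, k_2) = 0x3407D3
s_4 = Round(s_3, k_3) = 0x30725A
s_5 = Round(s_4, k_4) = 0x950557
s_6 = Round(s_5, k_5) = 0x2B43E5
s_7 = Round(s_6, k_6) = 0x28CBDB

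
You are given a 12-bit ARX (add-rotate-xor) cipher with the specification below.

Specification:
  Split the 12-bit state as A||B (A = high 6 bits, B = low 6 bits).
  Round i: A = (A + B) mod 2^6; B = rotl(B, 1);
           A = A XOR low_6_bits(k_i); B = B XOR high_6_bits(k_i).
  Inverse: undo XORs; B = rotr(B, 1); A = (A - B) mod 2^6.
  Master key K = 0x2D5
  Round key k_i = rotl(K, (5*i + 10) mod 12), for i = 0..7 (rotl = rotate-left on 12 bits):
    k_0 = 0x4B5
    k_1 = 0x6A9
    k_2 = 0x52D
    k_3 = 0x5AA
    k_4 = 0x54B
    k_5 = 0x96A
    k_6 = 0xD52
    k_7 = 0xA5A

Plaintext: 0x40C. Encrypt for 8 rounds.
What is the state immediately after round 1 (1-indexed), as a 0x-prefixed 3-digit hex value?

0xA4A

s_0 = plaintext = 0x40C
s_1 = Round(s_0, k_0) = 0xA4A
s_2 = Round(s_1, k_1) = 0x68E
s_3 = Round(s_2, k_2) = 0x148
s_4 = Round(s_3, k_3) = 0x9C6
s_5 = Round(s_4, k_4) = 0x999
s_6 = Round(s_5, k_5) = 0x557
s_7 = Round(s_6, k_6) = 0xF9B
s_8 = Round(s_7, k_7) = 0x0DF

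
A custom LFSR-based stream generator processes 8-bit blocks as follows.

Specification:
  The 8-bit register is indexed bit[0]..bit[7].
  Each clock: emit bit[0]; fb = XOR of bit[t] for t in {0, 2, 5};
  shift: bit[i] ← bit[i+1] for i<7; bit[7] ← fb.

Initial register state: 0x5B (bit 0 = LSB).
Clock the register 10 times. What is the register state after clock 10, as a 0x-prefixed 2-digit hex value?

reg_0 = 0x5B
clock 1: out=1, reg = 0xAD
clock 2: out=1, reg = 0xD6
clock 3: out=0, reg = 0xEB
clock 4: out=1, reg = 0x75
clock 5: out=1, reg = 0xBA
clock 6: out=0, reg = 0xDD
clock 7: out=1, reg = 0x6E
clock 8: out=0, reg = 0x37
clock 9: out=1, reg = 0x9B
clock 10: out=1, reg = 0xCD

0xCD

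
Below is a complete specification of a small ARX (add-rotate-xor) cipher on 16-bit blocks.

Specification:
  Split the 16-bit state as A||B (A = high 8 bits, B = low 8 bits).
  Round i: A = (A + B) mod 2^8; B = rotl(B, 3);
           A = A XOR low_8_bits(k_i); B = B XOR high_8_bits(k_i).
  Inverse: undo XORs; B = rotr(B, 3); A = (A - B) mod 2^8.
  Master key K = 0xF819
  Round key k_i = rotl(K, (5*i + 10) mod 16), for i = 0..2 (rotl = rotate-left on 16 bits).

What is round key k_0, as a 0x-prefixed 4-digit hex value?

0x67E0

K = 0xF819
k_0 = rotl(K, (5*0+10) mod 16) = rotl(K, 10) = 0x67E0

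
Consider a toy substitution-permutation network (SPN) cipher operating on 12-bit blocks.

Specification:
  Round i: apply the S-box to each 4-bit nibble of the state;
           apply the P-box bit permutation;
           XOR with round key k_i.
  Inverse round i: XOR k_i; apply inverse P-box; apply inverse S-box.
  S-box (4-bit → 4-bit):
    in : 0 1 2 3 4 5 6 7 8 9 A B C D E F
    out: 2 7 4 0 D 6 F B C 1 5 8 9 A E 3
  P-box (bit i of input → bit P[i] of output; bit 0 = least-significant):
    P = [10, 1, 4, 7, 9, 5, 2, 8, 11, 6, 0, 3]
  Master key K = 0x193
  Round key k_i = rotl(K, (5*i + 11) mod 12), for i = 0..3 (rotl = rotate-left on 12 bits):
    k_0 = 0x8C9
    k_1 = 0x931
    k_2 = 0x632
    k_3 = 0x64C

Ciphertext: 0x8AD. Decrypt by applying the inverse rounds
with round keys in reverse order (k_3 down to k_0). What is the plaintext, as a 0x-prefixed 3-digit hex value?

s_0 = ciphertext = 0x8AD
s_1 = InvRound(s_0, k_3) = 0x1FC
s_2 = InvRound(s_1, k_2) = 0xD47
s_3 = InvRound(s_2, k_1) = 0x051
s_4 = InvRound(s_3, k_0) = 0xC38

0xC38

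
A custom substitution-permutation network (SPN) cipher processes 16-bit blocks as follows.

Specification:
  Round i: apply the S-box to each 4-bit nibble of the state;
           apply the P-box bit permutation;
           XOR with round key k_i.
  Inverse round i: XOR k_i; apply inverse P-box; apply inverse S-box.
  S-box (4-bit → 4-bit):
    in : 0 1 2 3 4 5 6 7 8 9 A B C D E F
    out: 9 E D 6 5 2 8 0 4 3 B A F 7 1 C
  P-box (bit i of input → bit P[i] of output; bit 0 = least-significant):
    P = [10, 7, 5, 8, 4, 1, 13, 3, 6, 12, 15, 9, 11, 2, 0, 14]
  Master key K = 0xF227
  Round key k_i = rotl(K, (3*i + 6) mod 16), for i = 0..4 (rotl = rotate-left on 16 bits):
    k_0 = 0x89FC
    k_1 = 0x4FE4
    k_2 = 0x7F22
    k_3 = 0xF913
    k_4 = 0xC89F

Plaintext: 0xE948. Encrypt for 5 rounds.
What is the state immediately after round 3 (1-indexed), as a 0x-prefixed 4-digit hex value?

0x9A36

s_0 = plaintext = 0xE948
s_1 = Round(s_0, k_0) = 0xB18C
s_2 = Round(s_1, k_1) = 0xB840
s_3 = Round(s_2, k_2) = 0x9A36
s_4 = Round(s_3, k_3) = 0xC255
s_5 = Round(s_4, k_4) = 0x0258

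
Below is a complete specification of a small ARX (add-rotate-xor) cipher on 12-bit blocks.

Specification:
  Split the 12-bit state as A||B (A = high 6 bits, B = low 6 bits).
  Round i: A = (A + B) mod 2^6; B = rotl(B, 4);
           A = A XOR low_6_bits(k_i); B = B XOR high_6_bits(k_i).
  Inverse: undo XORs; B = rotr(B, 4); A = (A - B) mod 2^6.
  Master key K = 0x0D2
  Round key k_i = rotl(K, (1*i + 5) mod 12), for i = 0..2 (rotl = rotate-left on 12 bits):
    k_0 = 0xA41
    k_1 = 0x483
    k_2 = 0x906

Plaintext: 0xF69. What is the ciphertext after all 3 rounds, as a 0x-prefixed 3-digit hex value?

0x04F

s_0 = plaintext = 0xF69
s_1 = Round(s_0, k_0) = 0x9F3
s_2 = Round(s_1, k_1) = 0x66E
s_3 = Round(s_2, k_2) = 0x04F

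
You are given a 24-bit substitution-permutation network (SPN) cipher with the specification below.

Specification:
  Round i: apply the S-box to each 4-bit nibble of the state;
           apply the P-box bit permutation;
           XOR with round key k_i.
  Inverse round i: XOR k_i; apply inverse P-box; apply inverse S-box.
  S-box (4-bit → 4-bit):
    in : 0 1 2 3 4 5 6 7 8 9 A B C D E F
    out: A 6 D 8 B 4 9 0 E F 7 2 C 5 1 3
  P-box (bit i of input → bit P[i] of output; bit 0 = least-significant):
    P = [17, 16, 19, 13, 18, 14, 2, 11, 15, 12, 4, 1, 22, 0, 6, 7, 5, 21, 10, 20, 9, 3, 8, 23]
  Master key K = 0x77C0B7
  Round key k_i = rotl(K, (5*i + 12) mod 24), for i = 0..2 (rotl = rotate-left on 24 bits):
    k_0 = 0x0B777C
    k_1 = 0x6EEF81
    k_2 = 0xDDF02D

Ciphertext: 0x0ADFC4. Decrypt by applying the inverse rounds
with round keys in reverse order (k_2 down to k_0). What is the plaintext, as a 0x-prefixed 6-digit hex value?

s_0 = ciphertext = 0x0ADFC4
s_1 = InvRound(s_0, k_2) = 0x929764
s_2 = InvRound(s_1, k_1) = 0x349B9C
s_3 = InvRound(s_2, k_0) = 0x79CE49

0x79CE49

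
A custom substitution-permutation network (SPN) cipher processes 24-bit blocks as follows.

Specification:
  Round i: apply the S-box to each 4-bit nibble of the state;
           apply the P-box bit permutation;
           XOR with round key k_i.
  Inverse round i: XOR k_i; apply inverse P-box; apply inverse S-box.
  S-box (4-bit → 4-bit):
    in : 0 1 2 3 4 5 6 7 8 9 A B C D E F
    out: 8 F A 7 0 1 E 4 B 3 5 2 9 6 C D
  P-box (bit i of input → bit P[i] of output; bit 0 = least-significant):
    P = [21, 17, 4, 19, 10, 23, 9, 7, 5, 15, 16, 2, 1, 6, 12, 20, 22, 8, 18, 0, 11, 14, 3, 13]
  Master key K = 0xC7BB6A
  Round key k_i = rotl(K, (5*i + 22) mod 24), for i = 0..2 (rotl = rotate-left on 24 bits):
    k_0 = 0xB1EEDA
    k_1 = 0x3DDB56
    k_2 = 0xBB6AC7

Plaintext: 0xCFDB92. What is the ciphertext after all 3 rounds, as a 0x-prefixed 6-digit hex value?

s_0 = plaintext = 0xCFDB92
s_1 = Round(s_0, k_0) = 0x7F529B
s_2 = Round(s_1, k_1) = 0xFB5F59
s_3 = Round(s_2, k_2) = 0x9847E9

0x9847E9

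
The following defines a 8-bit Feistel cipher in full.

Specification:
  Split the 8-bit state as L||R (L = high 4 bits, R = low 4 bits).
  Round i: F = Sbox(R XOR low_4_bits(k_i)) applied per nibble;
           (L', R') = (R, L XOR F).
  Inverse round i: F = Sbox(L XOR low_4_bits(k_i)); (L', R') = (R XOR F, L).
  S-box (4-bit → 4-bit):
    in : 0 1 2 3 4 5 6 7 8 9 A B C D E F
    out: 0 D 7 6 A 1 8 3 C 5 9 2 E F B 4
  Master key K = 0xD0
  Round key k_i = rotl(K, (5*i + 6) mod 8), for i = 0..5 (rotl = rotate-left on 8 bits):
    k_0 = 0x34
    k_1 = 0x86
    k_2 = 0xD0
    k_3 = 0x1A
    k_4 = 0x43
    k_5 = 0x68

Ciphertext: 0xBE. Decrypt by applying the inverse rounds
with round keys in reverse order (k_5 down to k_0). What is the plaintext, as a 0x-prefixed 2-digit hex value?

0x24

s_0 = ciphertext = 0xBE
s_1 = InvRound(s_0, k_5) = 0x8B
s_2 = InvRound(s_1, k_4) = 0x98
s_3 = InvRound(s_2, k_3) = 0xE9
s_4 = InvRound(s_3, k_2) = 0x2E
s_5 = InvRound(s_4, k_1) = 0x42
s_6 = InvRound(s_5, k_0) = 0x24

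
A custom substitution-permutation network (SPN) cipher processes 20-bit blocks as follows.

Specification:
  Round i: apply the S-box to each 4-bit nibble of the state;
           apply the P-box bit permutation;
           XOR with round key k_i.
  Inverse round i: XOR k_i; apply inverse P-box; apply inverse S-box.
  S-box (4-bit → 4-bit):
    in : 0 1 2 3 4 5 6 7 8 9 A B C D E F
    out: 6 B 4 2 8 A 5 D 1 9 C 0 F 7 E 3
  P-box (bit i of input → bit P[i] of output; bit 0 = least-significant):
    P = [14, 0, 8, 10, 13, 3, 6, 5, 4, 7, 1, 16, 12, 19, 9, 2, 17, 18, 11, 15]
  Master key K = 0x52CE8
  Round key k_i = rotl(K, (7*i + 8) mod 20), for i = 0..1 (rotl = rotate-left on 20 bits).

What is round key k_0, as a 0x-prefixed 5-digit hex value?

K = 0x52CE8
k_0 = rotl(K, (7*0+8) mod 20) = rotl(K, 8) = 0xCE852

0xCE852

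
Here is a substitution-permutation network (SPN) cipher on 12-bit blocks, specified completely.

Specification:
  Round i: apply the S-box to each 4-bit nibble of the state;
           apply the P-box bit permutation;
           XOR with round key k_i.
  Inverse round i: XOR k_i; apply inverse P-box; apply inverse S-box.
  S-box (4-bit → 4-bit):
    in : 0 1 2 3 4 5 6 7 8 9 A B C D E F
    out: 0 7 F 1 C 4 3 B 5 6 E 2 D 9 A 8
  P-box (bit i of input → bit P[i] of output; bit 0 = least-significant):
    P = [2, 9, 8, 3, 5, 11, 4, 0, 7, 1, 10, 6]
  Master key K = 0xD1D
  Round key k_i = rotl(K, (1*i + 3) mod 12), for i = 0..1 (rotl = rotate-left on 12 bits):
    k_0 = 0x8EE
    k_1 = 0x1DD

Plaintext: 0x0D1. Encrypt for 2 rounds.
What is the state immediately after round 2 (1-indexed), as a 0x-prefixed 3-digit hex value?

s_0 = plaintext = 0x0D1
s_1 = Round(s_0, k_0) = 0xBCB
s_2 = Round(s_1, k_1) = 0x3EE

0x3EE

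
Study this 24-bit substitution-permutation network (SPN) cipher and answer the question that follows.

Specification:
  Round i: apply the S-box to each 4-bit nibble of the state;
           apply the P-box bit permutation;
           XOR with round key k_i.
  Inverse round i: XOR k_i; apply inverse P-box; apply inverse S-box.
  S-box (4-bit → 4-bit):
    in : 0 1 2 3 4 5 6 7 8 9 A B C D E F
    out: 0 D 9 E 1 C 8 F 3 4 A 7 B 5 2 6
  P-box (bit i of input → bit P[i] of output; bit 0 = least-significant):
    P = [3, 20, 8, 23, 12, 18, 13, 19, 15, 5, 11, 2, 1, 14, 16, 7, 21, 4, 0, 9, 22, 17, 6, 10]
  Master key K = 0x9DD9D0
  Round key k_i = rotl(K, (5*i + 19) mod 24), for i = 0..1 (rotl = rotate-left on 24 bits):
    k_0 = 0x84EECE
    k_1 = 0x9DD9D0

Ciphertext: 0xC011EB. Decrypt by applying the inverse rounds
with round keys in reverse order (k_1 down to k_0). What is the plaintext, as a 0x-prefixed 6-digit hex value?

s_0 = ciphertext = 0xC011EB
s_1 = InvRound(s_0, k_1) = 0x4FBBA8
s_2 = InvRound(s_1, k_0) = 0x70BA25

0x70BA25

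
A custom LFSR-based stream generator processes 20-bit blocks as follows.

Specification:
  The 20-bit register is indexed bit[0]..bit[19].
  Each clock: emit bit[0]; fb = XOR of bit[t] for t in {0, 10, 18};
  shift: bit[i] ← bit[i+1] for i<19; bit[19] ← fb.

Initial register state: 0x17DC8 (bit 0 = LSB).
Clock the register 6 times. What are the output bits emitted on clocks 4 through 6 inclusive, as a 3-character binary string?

100

reg_0 = 0x17DC8
clock 1: out=0, reg = 0x8BEE4
clock 2: out=0, reg = 0xC5F72
clock 3: out=0, reg = 0x62FB9
clock 4: out=1, reg = 0xB17DC
clock 5: out=0, reg = 0xD8BEE
clock 6: out=0, reg = 0xEC5F7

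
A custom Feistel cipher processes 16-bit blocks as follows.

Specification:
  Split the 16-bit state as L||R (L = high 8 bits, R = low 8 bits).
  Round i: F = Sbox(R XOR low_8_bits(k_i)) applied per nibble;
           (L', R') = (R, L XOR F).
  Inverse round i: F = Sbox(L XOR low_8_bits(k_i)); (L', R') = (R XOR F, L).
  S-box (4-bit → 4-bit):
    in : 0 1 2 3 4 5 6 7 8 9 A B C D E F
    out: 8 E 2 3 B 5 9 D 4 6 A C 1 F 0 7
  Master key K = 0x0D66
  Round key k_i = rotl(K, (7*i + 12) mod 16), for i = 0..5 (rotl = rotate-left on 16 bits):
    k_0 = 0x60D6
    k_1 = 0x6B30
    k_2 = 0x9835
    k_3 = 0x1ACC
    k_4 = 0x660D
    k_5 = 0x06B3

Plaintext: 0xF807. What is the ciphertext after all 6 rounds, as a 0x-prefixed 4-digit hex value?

s_0 = plaintext = 0xF807
s_1 = Round(s_0, k_0) = 0x0706
s_2 = Round(s_1, k_1) = 0x063E
s_3 = Round(s_2, k_2) = 0x3E8A
s_4 = Round(s_3, k_3) = 0x8A87
s_5 = Round(s_4, k_4) = 0x87C0
s_6 = Round(s_5, k_5) = 0xC054

0xC054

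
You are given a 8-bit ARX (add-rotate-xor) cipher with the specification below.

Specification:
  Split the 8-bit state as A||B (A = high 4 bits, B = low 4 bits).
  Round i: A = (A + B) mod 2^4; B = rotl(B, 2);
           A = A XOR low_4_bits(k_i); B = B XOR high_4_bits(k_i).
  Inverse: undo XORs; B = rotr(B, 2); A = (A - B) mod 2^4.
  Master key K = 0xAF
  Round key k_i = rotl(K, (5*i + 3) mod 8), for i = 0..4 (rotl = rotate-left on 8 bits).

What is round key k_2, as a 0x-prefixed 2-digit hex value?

0xF5

K = 0xAF
k_0 = rotl(K, (5*0+3) mod 8) = rotl(K, 3) = 0x7D
k_1 = rotl(K, (5*1+3) mod 8) = rotl(K, 0) = 0xAF
k_2 = rotl(K, (5*2+3) mod 8) = rotl(K, 5) = 0xF5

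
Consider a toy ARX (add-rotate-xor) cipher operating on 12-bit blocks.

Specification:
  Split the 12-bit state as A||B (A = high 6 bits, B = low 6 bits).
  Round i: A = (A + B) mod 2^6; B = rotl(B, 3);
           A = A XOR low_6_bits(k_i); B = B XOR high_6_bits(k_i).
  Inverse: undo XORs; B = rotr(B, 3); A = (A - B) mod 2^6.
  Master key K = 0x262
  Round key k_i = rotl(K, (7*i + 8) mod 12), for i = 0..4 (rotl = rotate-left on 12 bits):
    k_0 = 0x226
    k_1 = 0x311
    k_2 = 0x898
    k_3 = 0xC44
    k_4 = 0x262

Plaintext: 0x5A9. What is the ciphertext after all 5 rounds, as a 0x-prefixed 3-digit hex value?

s_0 = plaintext = 0x5A9
s_1 = Round(s_0, k_0) = 0x645
s_2 = Round(s_1, k_1) = 0x3E4
s_3 = Round(s_2, k_2) = 0xAC6
s_4 = Round(s_3, k_3) = 0xD41
s_5 = Round(s_4, k_4) = 0x501

0x501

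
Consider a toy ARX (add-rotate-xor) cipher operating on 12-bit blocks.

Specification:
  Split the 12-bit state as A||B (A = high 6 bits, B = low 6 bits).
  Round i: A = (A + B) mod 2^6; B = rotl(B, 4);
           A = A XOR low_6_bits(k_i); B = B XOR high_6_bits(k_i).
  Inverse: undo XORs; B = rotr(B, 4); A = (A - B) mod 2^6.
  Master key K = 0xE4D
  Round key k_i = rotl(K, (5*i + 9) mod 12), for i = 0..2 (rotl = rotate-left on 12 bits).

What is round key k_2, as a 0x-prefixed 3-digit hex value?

0x6F2

K = 0xE4D
k_0 = rotl(K, (5*0+9) mod 12) = rotl(K, 9) = 0xBC9
k_1 = rotl(K, (5*1+9) mod 12) = rotl(K, 2) = 0x937
k_2 = rotl(K, (5*2+9) mod 12) = rotl(K, 7) = 0x6F2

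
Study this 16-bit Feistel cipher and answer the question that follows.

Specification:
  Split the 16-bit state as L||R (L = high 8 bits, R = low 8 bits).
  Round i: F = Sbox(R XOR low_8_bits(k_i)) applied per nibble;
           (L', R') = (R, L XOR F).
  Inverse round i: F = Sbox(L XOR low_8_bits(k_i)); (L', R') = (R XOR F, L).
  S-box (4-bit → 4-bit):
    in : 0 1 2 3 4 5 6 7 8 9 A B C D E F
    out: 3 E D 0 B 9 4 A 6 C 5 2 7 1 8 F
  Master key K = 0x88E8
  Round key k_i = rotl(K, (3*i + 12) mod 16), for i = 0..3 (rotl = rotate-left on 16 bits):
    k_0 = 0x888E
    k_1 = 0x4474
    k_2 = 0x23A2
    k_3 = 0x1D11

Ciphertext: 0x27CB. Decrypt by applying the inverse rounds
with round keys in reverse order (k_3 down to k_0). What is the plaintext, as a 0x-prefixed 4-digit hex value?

s_0 = ciphertext = 0x27CB
s_1 = InvRound(s_0, k_3) = 0xCF27
s_2 = InvRound(s_1, k_2) = 0x66CF
s_3 = InvRound(s_2, k_1) = 0x2266
s_4 = InvRound(s_3, k_0) = 0x3122

0x3122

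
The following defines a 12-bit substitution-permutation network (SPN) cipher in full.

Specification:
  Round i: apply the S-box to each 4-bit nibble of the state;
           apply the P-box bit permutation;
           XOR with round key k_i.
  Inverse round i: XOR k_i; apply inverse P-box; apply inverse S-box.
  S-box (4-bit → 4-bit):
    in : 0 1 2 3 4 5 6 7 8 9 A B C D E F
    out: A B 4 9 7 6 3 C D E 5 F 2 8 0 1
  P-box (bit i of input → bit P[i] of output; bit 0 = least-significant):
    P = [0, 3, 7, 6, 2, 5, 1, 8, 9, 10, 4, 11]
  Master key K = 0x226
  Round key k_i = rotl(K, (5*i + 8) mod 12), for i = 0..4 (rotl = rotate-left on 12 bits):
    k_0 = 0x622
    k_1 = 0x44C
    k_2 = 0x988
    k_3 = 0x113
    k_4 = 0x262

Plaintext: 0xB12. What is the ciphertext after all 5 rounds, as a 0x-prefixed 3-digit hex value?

s_0 = plaintext = 0xB12
s_1 = Round(s_0, k_0) = 0x996
s_2 = Round(s_1, k_1) = 0x977
s_3 = Round(s_2, k_2) = 0x45A
s_4 = Round(s_3, k_3) = 0x7A0
s_5 = Round(s_4, k_4) = 0xA3C

0xA3C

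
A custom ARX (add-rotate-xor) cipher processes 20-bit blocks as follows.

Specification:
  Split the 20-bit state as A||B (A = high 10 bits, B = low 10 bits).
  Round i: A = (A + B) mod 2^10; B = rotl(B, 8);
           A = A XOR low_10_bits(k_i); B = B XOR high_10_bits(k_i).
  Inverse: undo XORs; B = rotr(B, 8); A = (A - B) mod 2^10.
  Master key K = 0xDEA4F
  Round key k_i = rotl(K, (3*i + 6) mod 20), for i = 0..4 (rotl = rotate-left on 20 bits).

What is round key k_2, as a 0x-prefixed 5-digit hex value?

K = 0xDEA4F
k_0 = rotl(K, (3*0+6) mod 20) = rotl(K, 6) = 0xA93F7
k_1 = rotl(K, (3*1+6) mod 20) = rotl(K, 9) = 0x49FBD
k_2 = rotl(K, (3*2+6) mod 20) = rotl(K, 12) = 0x4FDEA

0x4FDEA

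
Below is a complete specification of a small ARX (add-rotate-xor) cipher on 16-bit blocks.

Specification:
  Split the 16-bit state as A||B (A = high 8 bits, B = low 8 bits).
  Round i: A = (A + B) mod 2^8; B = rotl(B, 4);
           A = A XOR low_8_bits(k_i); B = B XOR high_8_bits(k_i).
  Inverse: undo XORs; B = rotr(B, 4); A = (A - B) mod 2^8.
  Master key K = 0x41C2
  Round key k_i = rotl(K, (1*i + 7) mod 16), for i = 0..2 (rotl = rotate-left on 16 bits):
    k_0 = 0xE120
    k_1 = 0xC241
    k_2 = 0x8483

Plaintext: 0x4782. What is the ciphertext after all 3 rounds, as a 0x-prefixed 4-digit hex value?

s_0 = plaintext = 0x4782
s_1 = Round(s_0, k_0) = 0xE9C9
s_2 = Round(s_1, k_1) = 0xF35E
s_3 = Round(s_2, k_2) = 0xD261

0xD261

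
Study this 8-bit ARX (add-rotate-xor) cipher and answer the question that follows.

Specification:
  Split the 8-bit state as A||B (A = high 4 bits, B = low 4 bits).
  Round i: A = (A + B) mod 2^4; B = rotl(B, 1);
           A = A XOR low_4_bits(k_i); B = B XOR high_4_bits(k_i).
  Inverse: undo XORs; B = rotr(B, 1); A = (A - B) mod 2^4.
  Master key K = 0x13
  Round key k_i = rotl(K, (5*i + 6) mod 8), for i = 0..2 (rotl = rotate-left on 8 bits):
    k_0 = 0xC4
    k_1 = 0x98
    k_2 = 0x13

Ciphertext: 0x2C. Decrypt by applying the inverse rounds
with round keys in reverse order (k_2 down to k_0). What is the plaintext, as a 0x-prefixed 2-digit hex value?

0x9B

s_0 = ciphertext = 0x2C
s_1 = InvRound(s_0, k_2) = 0x3E
s_2 = InvRound(s_1, k_1) = 0x0B
s_3 = InvRound(s_2, k_0) = 0x9B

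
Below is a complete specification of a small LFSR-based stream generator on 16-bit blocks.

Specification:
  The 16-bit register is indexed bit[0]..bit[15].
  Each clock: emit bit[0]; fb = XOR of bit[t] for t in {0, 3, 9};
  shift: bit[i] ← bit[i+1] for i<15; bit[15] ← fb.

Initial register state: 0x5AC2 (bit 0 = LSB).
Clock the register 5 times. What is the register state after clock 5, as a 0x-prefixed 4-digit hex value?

reg_0 = 0x5AC2
clock 1: out=0, reg = 0xAD61
clock 2: out=1, reg = 0xD6B0
clock 3: out=0, reg = 0xEB58
clock 4: out=0, reg = 0x75AC
clock 5: out=0, reg = 0xBAD6

0xBAD6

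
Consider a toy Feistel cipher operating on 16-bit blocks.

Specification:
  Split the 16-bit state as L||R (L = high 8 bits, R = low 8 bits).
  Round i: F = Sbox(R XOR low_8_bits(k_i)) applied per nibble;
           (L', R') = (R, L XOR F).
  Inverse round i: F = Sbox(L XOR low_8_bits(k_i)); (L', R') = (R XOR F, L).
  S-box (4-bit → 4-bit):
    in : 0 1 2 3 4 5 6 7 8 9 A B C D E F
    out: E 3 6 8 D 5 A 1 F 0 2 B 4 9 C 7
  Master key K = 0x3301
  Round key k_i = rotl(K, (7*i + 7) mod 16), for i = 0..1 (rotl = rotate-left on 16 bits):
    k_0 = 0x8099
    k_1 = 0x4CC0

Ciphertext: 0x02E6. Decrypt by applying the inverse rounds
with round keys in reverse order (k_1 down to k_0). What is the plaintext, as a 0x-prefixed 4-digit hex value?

0x82A0

s_0 = ciphertext = 0x02E6
s_1 = InvRound(s_0, k_1) = 0xA002
s_2 = InvRound(s_1, k_0) = 0x82A0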